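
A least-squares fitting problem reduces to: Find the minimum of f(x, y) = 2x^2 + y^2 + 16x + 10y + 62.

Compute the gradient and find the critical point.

f(x,y) = 2x^2 + y^2 + 16x + 10y + 62
df/dx = 4x + (16) = 0  =>  x = -4
df/dy = 2y + (10) = 0  =>  y = -5
f(-4, -5) = 2*(-4)^2 + 1*(-5)^2 + 16*(-4) + 10*(-5) + 62 = 5
Hessian is diagonal with entries 4, 2 > 0, so this is a minimum.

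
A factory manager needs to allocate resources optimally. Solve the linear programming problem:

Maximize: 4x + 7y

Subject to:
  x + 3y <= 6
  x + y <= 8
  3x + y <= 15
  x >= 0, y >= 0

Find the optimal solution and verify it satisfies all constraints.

Feasible vertices: (0, 0), (0, 2), (39/8, 3/8), (5, 0)
Objective 4x + 7y at each vertex:
  (0, 0): 0
  (0, 2): 14
  (39/8, 3/8): 177/8
  (5, 0): 20
Maximum is 177/8 at (39/8, 3/8).
Verify constraints at (x, y) = (39/8, 3/8):
  1*(39/8) + 3*(3/8) = 6 <= 6 (active)
  1*(39/8) + 1*(3/8) = 21/4 <= 8
  3*(39/8) + 1*(3/8) = 15 <= 15 (active)
  x = 39/8 >= 0, y = 3/8 >= 0. All constraints satisfied.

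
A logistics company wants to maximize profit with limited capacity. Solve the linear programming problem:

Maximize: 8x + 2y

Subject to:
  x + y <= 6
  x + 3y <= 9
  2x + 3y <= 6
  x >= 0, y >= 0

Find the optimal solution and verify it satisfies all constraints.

Feasible vertices: (0, 0), (0, 2), (3, 0)
Objective 8x + 2y at each vertex:
  (0, 0): 0
  (0, 2): 4
  (3, 0): 24
Maximum is 24 at (3, 0).
Verify constraints at (x, y) = (3, 0):
  1*3 + 1*0 = 3 <= 6
  1*3 + 3*0 = 3 <= 9
  2*3 + 3*0 = 6 <= 6 (active)
  x = 3 >= 0, y = 0 >= 0. All constraints satisfied.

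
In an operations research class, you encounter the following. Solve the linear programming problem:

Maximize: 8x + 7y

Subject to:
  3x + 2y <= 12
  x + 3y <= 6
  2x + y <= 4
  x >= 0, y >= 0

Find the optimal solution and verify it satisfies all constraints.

Feasible vertices: (0, 0), (0, 2), (6/5, 8/5), (2, 0)
Objective 8x + 7y at each vertex:
  (0, 0): 0
  (0, 2): 14
  (6/5, 8/5): 104/5
  (2, 0): 16
Maximum is 104/5 at (6/5, 8/5).
Verify constraints at (x, y) = (6/5, 8/5):
  3*(6/5) + 2*(8/5) = 34/5 <= 12
  1*(6/5) + 3*(8/5) = 6 <= 6 (active)
  2*(6/5) + 1*(8/5) = 4 <= 4 (active)
  x = 6/5 >= 0, y = 8/5 >= 0. All constraints satisfied.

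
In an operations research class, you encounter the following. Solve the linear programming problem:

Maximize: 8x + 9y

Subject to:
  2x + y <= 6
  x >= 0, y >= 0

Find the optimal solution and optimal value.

The feasible region has vertices at [(0, 0), (3, 0), (0, 6)].
Checking objective 8x + 9y at each vertex:
  (0, 0): 8*0 + 9*0 = 0
  (3, 0): 8*3 + 9*0 = 24
  (0, 6): 8*0 + 9*6 = 54
Maximum is 54 at (0, 6).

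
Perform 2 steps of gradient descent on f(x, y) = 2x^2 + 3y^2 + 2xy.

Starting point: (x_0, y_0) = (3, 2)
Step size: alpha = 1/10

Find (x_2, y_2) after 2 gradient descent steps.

f(x,y) = 2x^2 + 3y^2 + 2xy
grad_x = 4x + 2y, grad_y = 6y + 2x
Step 1: grad = (16, 18), (7/5, 1/5)
Step 2: grad = (6, 4), (4/5, -1/5)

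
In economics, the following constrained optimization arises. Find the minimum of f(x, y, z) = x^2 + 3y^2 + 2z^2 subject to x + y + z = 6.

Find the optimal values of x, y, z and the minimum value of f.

Using Lagrange multipliers on f = x^2 + 3y^2 + 2z^2 with constraint x + y + z = 6:
Conditions: 2*1*x = lambda, 2*3*y = lambda, 2*2*z = lambda
So x = lambda/2, y = lambda/6, z = lambda/4
Substituting into constraint: lambda * (11/12) = 6
lambda = 72/11
x = 36/11, y = 12/11, z = 18/11
Minimum value = 216/11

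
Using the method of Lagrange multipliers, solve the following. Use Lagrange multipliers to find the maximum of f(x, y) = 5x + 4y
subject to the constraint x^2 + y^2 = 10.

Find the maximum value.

Set up Lagrange conditions: grad f = lambda * grad g
  5 = 2*lambda*x
  4 = 2*lambda*y
From these: x/y = 5/4, so x = 5t, y = 4t for some t.
Substitute into constraint: (5t)^2 + (4t)^2 = 10
  t^2 * 41 = 10
  t = sqrt(10/41)
Maximum = 5*x + 4*y = (5^2 + 4^2)*t = 41 * sqrt(10/41) = sqrt(410)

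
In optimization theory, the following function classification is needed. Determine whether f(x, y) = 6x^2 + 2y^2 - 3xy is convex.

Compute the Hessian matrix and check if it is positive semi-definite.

f(x,y) = 6x^2 + 2y^2 - 3xy
Hessian H = [[12, -3], [-3, 4]]
trace(H) = 16, det(H) = 39
Eigenvalues: (16 +/- sqrt(100)) / 2 = 13, 3
Since both eigenvalues > 0, f is convex.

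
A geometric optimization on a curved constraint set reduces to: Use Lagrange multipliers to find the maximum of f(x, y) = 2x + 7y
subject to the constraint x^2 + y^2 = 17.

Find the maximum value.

Set up Lagrange conditions: grad f = lambda * grad g
  2 = 2*lambda*x
  7 = 2*lambda*y
From these: x/y = 2/7, so x = 2t, y = 7t for some t.
Substitute into constraint: (2t)^2 + (7t)^2 = 17
  t^2 * 53 = 17
  t = sqrt(17/53)
Maximum = 2*x + 7*y = (2^2 + 7^2)*t = 53 * sqrt(17/53) = sqrt(901)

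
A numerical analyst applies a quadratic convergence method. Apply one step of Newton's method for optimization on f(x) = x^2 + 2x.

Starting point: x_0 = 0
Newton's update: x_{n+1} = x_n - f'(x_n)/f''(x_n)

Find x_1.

f(x) = x^2 + 2x
f'(x) = 2x + (2), f''(x) = 2
Newton step: x_1 = x_0 - f'(x_0)/f''(x_0)
f'(0) = 2
x_1 = 0 - 2/2 = -1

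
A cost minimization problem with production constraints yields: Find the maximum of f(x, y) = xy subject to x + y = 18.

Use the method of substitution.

Substitute y = 18 - x into f(x,y) = xy:
g(x) = x(18 - x) = 18x - x^2
g'(x) = 18 - 2x = 0  =>  x = 9
y = 18 - 9 = 9
Maximum value = 9 * 9 = 81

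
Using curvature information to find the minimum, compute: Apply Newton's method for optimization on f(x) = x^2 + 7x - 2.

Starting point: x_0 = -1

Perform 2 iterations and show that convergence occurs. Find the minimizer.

f(x) = x^2 + 7x - 2, f'(x) = 2x + (7), f''(x) = 2
Step 1: f'(-1) = 5, x_1 = -1 - 5/2 = -7/2
Step 2: f'(-7/2) = 0, x_2 = -7/2 (converged)
Newton's method converges in 1 step for quadratics.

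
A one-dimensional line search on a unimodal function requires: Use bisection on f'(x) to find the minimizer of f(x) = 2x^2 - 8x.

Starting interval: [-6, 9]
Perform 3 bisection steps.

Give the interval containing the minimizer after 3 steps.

Finding critical point of f(x) = 2x^2 - 8x using bisection on f'(x) = 4x + -8.
f'(x) = 0 when x = 2.
Starting interval: [-6, 9]
Step 1: mid = 3/2, f'(mid) = -2, new interval = [3/2, 9]
Step 2: mid = 21/4, f'(mid) = 13, new interval = [3/2, 21/4]
Step 3: mid = 27/8, f'(mid) = 11/2, new interval = [3/2, 27/8]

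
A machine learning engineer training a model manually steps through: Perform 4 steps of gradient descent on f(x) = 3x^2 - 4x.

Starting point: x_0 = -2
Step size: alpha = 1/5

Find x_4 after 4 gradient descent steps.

f(x) = 3x^2 - 4x, f'(x) = 6x + (-4)
Step 1: f'(-2) = -16, x_1 = -2 - 1/5 * -16 = 6/5
Step 2: f'(6/5) = 16/5, x_2 = 6/5 - 1/5 * 16/5 = 14/25
Step 3: f'(14/25) = -16/25, x_3 = 14/25 - 1/5 * -16/25 = 86/125
Step 4: f'(86/125) = 16/125, x_4 = 86/125 - 1/5 * 16/125 = 414/625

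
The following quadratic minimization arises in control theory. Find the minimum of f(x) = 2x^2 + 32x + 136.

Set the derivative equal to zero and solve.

f(x) = 2x^2 + 32x + 136
f'(x) = 4x + (32) = 0
x = -32/4 = -8
f(-8) = 8
Since f''(x) = 4 > 0, this is a minimum.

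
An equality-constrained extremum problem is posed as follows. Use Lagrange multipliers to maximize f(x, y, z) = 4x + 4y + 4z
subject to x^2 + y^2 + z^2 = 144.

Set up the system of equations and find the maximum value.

Lagrange conditions: 4 = 2*lambda*x, 4 = 2*lambda*y, 4 = 2*lambda*z
So x:4 = y:4 = z:4, i.e. x = 4t, y = 4t, z = 4t
Constraint: t^2*(4^2 + 4^2 + 4^2) = 144
  t^2 * 48 = 144  =>  t = sqrt(3)
Maximum = 4*4t + 4*4t + 4*4t = 48*sqrt(3) = sqrt(6912)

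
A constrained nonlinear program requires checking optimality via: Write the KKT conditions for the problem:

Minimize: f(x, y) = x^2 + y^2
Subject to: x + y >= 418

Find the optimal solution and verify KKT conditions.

KKT conditions for min x^2 + y^2 s.t. x + y >= 418:
Stationarity: 2x = mu, 2y = mu
So x = y = mu/2.
Complementary slackness: mu*(x + y - 418) = 0
Primal feasibility: x + y >= 418; dual feasibility: mu >= 0
If mu = 0 then x = y = 0, but 0 + 0 < 418 is infeasible, so the constraint is active.
Constraint active: x + y = 2*(mu/2) = 418 => mu = 418
x = y = 209, f = 87362
Verify: stationarity 2*209 = 418 = mu; primal 209 + 209 = 418 >= 418; dual mu = 418 >= 0; complementary slackness 418*(418 - 418) = 0. All KKT conditions hold.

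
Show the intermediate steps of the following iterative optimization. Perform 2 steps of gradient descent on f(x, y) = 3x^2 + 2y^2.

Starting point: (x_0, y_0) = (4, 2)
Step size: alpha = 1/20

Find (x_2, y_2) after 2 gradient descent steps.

f(x,y) = 3x^2 + 2y^2
grad_x = 6x + 0y, grad_y = 4y + 0x
Step 1: grad = (24, 8), (14/5, 8/5)
Step 2: grad = (84/5, 32/5), (49/25, 32/25)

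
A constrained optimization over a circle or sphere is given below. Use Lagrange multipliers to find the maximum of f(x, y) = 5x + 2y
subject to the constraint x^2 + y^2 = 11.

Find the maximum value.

Set up Lagrange conditions: grad f = lambda * grad g
  5 = 2*lambda*x
  2 = 2*lambda*y
From these: x/y = 5/2, so x = 5t, y = 2t for some t.
Substitute into constraint: (5t)^2 + (2t)^2 = 11
  t^2 * 29 = 11
  t = sqrt(11/29)
Maximum = 5*x + 2*y = (5^2 + 2^2)*t = 29 * sqrt(11/29) = sqrt(319)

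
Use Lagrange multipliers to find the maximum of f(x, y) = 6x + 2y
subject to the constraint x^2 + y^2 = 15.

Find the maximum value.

Set up Lagrange conditions: grad f = lambda * grad g
  6 = 2*lambda*x
  2 = 2*lambda*y
From these: x/y = 6/2, so x = 6t, y = 2t for some t.
Substitute into constraint: (6t)^2 + (2t)^2 = 15
  t^2 * 40 = 15
  t = sqrt(15/40)
Maximum = 6*x + 2*y = (6^2 + 2^2)*t = 40 * sqrt(15/40) = sqrt(600)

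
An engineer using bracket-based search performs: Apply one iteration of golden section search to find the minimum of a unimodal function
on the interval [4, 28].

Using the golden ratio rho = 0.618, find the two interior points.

Golden section search on [4, 28].
Golden ratio rho = 0.618 (approx).
Interior points:
  x_1 = 4 + (1-0.618)*24 = 13.1680
  x_2 = 4 + 0.618*24 = 18.8320
Compare f(x_1) and f(x_2) to determine which subinterval to keep.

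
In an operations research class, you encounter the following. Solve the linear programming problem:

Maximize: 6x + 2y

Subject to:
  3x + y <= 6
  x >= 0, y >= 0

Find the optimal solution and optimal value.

The feasible region has vertices at [(0, 0), (2, 0), (0, 6)].
Checking objective 6x + 2y at each vertex:
  (0, 0): 6*0 + 2*0 = 0
  (2, 0): 6*2 + 2*0 = 12
  (0, 6): 6*0 + 2*6 = 12
Maximum is 12 at (2, 0).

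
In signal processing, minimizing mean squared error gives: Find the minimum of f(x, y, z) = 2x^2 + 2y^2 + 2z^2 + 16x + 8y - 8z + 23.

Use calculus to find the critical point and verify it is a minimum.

f(x,y,z) = 2x^2 + 2y^2 + 2z^2 + 16x + 8y - 8z + 23
df/dx = 4x + (16) = 0 => x = -4
df/dy = 4y + (8) = 0 => y = -2
df/dz = 4z + (-8) = 0 => z = 2
f(-4,-2,2) = 2*(-4)^2 + 2*(-2)^2 + 2*(2)^2 + 16*(-4) + 8*(-2) + -8*(2) + 23 = -25
Hessian is diagonal with entries 4, 4, 4 > 0, confirmed minimum.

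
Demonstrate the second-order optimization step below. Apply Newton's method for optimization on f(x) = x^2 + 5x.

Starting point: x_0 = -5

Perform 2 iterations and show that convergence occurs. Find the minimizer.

f(x) = x^2 + 5x, f'(x) = 2x + (5), f''(x) = 2
Step 1: f'(-5) = -5, x_1 = -5 - -5/2 = -5/2
Step 2: f'(-5/2) = 0, x_2 = -5/2 (converged)
Newton's method converges in 1 step for quadratics.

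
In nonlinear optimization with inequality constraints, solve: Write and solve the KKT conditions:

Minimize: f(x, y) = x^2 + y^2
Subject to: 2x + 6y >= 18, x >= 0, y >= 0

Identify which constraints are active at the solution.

KKT conditions for min x^2 + y^2 s.t. 2x + 6y >= 18, x >= 0, y >= 0:
Stationarity: 2x = mu*2 + mu_x, 2y = mu*6 + mu_y, with mu, mu_x, mu_y >= 0
Complementary slackness: mu*(2x + 6y - 18) = 0, mu_x*x = 0, mu_y*y = 0
(0, 0) is infeasible (2*0 + 6*0 < 18), so if mu = 0 stationarity would force x = mu_x/2 >= 0, y = mu_y/2 >= 0 with mu_x*x = mu_y*y = 0, i.e. x = y = 0: contradiction. Hence mu > 0 and 2x + 6y = 18 is active.
Try x > 0, y > 0 (so mu_x = mu_y = 0): x = 2*mu/2, y = 6*mu/2
Substitute: 2*(2*mu/2) + 6*(6*mu/2) = 18
  mu*40/2 = 18 => mu = 9/10
x* = 9/10 > 0, y* = 27/10 > 0, consistent with mu_x = mu_y = 0.
f is convex and the constraints are linear, so this KKT point is the global minimum.
f* = 81/10
Active constraints: 2x + 6y >= 18 (holds with equality, mu = 9/10 > 0); x >= 0 and y >= 0 are inactive (mu_x = mu_y = 0).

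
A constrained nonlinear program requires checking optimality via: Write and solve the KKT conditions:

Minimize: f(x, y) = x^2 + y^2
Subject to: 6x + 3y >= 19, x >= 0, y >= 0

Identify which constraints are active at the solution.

KKT conditions for min x^2 + y^2 s.t. 6x + 3y >= 19, x >= 0, y >= 0:
Stationarity: 2x = mu*6 + mu_x, 2y = mu*3 + mu_y, with mu, mu_x, mu_y >= 0
Complementary slackness: mu*(6x + 3y - 19) = 0, mu_x*x = 0, mu_y*y = 0
(0, 0) is infeasible (6*0 + 3*0 < 19), so if mu = 0 stationarity would force x = mu_x/2 >= 0, y = mu_y/2 >= 0 with mu_x*x = mu_y*y = 0, i.e. x = y = 0: contradiction. Hence mu > 0 and 6x + 3y = 19 is active.
Try x > 0, y > 0 (so mu_x = mu_y = 0): x = 6*mu/2, y = 3*mu/2
Substitute: 6*(6*mu/2) + 3*(3*mu/2) = 19
  mu*45/2 = 19 => mu = 38/45
x* = 38/15 > 0, y* = 19/15 > 0, consistent with mu_x = mu_y = 0.
f is convex and the constraints are linear, so this KKT point is the global minimum.
f* = 361/45
Active constraints: 6x + 3y >= 19 (holds with equality, mu = 38/45 > 0); x >= 0 and y >= 0 are inactive (mu_x = mu_y = 0).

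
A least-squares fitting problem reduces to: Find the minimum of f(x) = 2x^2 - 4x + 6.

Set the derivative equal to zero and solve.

f(x) = 2x^2 - 4x + 6
f'(x) = 4x + (-4) = 0
x = 4/4 = 1
f(1) = 4
Since f''(x) = 4 > 0, this is a minimum.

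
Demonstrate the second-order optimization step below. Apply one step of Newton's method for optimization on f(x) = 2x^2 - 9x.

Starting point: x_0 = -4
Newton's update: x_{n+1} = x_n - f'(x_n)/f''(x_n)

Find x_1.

f(x) = 2x^2 - 9x
f'(x) = 4x + (-9), f''(x) = 4
Newton step: x_1 = x_0 - f'(x_0)/f''(x_0)
f'(-4) = -25
x_1 = -4 - -25/4 = 9/4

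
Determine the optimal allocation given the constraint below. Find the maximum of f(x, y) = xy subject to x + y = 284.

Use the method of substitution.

Substitute y = 284 - x into f(x,y) = xy:
g(x) = x(284 - x) = 284x - x^2
g'(x) = 284 - 2x = 0  =>  x = 142
y = 284 - 142 = 142
Maximum value = 142 * 142 = 20164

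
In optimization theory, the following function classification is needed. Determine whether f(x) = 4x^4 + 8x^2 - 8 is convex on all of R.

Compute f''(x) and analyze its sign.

f(x) = 4x^4 + 8x^2 - 8
f'(x) = 16x^3 + 16x
f''(x) = 48x^2 + 16
f''(x) = 48x^2 + 16 >= 16 > 0 for all x
Therefore, f is convex on R.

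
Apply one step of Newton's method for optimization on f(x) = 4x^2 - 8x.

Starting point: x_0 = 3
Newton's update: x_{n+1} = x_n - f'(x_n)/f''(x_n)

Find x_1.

f(x) = 4x^2 - 8x
f'(x) = 8x + (-8), f''(x) = 8
Newton step: x_1 = x_0 - f'(x_0)/f''(x_0)
f'(3) = 16
x_1 = 3 - 16/8 = 1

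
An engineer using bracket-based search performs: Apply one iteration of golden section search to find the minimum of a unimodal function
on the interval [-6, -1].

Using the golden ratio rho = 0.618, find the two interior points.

Golden section search on [-6, -1].
Golden ratio rho = 0.618 (approx).
Interior points:
  x_1 = -6 + (1-0.618)*5 = -4.0900
  x_2 = -6 + 0.618*5 = -2.9100
Compare f(x_1) and f(x_2) to determine which subinterval to keep.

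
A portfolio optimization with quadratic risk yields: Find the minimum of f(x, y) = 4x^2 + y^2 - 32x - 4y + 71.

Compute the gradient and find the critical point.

f(x,y) = 4x^2 + y^2 - 32x - 4y + 71
df/dx = 8x + (-32) = 0  =>  x = 4
df/dy = 2y + (-4) = 0  =>  y = 2
f(4, 2) = 4*(4)^2 + 1*(2)^2 + -32*(4) + -4*(2) + 71 = 3
Hessian is diagonal with entries 8, 2 > 0, so this is a minimum.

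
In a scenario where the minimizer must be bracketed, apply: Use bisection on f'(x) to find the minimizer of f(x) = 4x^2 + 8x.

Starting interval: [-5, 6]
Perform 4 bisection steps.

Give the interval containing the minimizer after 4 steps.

Finding critical point of f(x) = 4x^2 + 8x using bisection on f'(x) = 8x + 8.
f'(x) = 0 when x = -1.
Starting interval: [-5, 6]
Step 1: mid = 1/2, f'(mid) = 12, new interval = [-5, 1/2]
Step 2: mid = -9/4, f'(mid) = -10, new interval = [-9/4, 1/2]
Step 3: mid = -7/8, f'(mid) = 1, new interval = [-9/4, -7/8]
Step 4: mid = -25/16, f'(mid) = -9/2, new interval = [-25/16, -7/8]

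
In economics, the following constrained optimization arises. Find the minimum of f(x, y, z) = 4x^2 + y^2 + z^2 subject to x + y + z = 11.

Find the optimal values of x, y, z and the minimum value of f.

Using Lagrange multipliers on f = 4x^2 + y^2 + z^2 with constraint x + y + z = 11:
Conditions: 2*4*x = lambda, 2*1*y = lambda, 2*1*z = lambda
So x = lambda/8, y = lambda/2, z = lambda/2
Substituting into constraint: lambda * (9/8) = 11
lambda = 88/9
x = 11/9, y = 44/9, z = 44/9
Minimum value = 484/9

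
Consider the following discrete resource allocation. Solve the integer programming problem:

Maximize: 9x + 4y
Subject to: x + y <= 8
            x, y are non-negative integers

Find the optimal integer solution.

Objective: 9x + 4y, constraint: x + y <= 8
Coefficient of x is 9 >= coefficient of y is 4, so allocate the entire budget to x.
Optimal: x = 8, y = 0, value = 72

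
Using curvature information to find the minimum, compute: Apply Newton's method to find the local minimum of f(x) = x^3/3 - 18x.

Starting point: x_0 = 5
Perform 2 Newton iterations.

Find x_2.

f(x) = x^3/3 - 18x
f'(x) = x^2 - 18, f''(x) = 2x
Newton update: x_{n+1} = x_n - (x_n^2 - 18)/(2*x_n)
Step 1: x_0 = 5, f'=7, f''=10, x_1 = 43/10
Step 2: x_1 = 43/10, f'=49/100, f''=43/5, x_2 = 3649/860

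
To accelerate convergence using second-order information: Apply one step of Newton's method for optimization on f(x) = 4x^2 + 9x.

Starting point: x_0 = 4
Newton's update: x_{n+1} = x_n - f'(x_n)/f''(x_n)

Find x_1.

f(x) = 4x^2 + 9x
f'(x) = 8x + (9), f''(x) = 8
Newton step: x_1 = x_0 - f'(x_0)/f''(x_0)
f'(4) = 41
x_1 = 4 - 41/8 = -9/8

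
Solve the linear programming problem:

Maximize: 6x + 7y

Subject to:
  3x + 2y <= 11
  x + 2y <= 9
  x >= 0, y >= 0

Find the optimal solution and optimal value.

Feasible vertices: (0, 0), (0, 9/2), (1, 4), (11/3, 0)
Objective 6x + 7y at each:
  (0, 0): 0
  (0, 9/2): 63/2
  (1, 4): 34
  (11/3, 0): 22
Maximum is 34 at (1, 4).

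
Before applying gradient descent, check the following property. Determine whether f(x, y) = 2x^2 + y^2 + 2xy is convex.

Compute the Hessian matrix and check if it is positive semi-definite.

f(x,y) = 2x^2 + y^2 + 2xy
Hessian H = [[4, 2], [2, 2]]
trace(H) = 6, det(H) = 4
Eigenvalues: (6 +/- sqrt(20)) / 2 = 5.236, 0.7639
Since both eigenvalues > 0, f is convex.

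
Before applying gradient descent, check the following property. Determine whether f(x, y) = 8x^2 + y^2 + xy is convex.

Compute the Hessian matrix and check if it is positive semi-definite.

f(x,y) = 8x^2 + y^2 + xy
Hessian H = [[16, 1], [1, 2]]
trace(H) = 18, det(H) = 31
Eigenvalues: (18 +/- sqrt(200)) / 2 = 16.07, 1.929
Since both eigenvalues > 0, f is convex.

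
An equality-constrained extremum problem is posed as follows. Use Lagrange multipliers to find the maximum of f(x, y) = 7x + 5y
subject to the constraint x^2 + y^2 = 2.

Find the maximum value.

Set up Lagrange conditions: grad f = lambda * grad g
  7 = 2*lambda*x
  5 = 2*lambda*y
From these: x/y = 7/5, so x = 7t, y = 5t for some t.
Substitute into constraint: (7t)^2 + (5t)^2 = 2
  t^2 * 74 = 2
  t = sqrt(2/74)
Maximum = 7*x + 5*y = (7^2 + 5^2)*t = 74 * sqrt(2/74) = sqrt(148)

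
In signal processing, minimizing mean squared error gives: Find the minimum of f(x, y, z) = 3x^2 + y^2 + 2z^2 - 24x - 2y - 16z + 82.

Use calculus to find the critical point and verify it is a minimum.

f(x,y,z) = 3x^2 + y^2 + 2z^2 - 24x - 2y - 16z + 82
df/dx = 6x + (-24) = 0 => x = 4
df/dy = 2y + (-2) = 0 => y = 1
df/dz = 4z + (-16) = 0 => z = 4
f(4,1,4) = 3*(4)^2 + 1*(1)^2 + 2*(4)^2 + -24*(4) + -2*(1) + -16*(4) + 82 = 1
Hessian is diagonal with entries 6, 2, 4 > 0, confirmed minimum.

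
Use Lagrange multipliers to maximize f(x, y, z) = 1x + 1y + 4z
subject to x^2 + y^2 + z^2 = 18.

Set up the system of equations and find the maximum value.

Lagrange conditions: 1 = 2*lambda*x, 1 = 2*lambda*y, 4 = 2*lambda*z
So x:1 = y:1 = z:4, i.e. x = 1t, y = 1t, z = 4t
Constraint: t^2*(1^2 + 1^2 + 4^2) = 18
  t^2 * 18 = 18  =>  t = sqrt(1)
Maximum = 1*1t + 1*1t + 4*4t = 18*sqrt(1) = 18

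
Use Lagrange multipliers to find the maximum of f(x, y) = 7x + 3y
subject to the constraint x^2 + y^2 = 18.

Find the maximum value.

Set up Lagrange conditions: grad f = lambda * grad g
  7 = 2*lambda*x
  3 = 2*lambda*y
From these: x/y = 7/3, so x = 7t, y = 3t for some t.
Substitute into constraint: (7t)^2 + (3t)^2 = 18
  t^2 * 58 = 18
  t = sqrt(18/58)
Maximum = 7*x + 3*y = (7^2 + 3^2)*t = 58 * sqrt(18/58) = sqrt(1044)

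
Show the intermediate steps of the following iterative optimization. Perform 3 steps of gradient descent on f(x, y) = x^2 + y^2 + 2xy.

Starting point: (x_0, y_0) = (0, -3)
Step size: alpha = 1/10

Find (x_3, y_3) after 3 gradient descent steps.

f(x,y) = x^2 + y^2 + 2xy
grad_x = 2x + 2y, grad_y = 2y + 2x
Step 1: grad = (-6, -6), (3/5, -12/5)
Step 2: grad = (-18/5, -18/5), (24/25, -51/25)
Step 3: grad = (-54/25, -54/25), (147/125, -228/125)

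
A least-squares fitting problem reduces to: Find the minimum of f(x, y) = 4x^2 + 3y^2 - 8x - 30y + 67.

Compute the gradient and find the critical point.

f(x,y) = 4x^2 + 3y^2 - 8x - 30y + 67
df/dx = 8x + (-8) = 0  =>  x = 1
df/dy = 6y + (-30) = 0  =>  y = 5
f(1, 5) = 4*(1)^2 + 3*(5)^2 + -8*(1) + -30*(5) + 67 = -12
Hessian is diagonal with entries 8, 6 > 0, so this is a minimum.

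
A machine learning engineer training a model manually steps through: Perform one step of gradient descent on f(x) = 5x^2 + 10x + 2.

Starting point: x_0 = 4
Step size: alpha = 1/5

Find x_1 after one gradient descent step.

f(x) = 5x^2 + 10x + 2
f'(x) = 10x + 10
f'(4) = 10*4 + (10) = 50
x_1 = x_0 - alpha * f'(x_0) = 4 - 1/5 * 50 = -6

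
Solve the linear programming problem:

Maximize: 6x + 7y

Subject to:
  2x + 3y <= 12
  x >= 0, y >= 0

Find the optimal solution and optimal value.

The feasible region has vertices at [(0, 0), (6, 0), (0, 4)].
Checking objective 6x + 7y at each vertex:
  (0, 0): 6*0 + 7*0 = 0
  (6, 0): 6*6 + 7*0 = 36
  (0, 4): 6*0 + 7*4 = 28
Maximum is 36 at (6, 0).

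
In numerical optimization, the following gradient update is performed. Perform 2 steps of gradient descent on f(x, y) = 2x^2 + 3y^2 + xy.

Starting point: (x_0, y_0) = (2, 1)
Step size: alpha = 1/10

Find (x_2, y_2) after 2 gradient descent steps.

f(x,y) = 2x^2 + 3y^2 + xy
grad_x = 4x + 1y, grad_y = 6y + 1x
Step 1: grad = (9, 8), (11/10, 1/5)
Step 2: grad = (23/5, 23/10), (16/25, -3/100)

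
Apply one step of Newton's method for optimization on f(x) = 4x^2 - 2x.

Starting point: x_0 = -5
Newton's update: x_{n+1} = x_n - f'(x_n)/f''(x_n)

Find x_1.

f(x) = 4x^2 - 2x
f'(x) = 8x + (-2), f''(x) = 8
Newton step: x_1 = x_0 - f'(x_0)/f''(x_0)
f'(-5) = -42
x_1 = -5 - -42/8 = 1/4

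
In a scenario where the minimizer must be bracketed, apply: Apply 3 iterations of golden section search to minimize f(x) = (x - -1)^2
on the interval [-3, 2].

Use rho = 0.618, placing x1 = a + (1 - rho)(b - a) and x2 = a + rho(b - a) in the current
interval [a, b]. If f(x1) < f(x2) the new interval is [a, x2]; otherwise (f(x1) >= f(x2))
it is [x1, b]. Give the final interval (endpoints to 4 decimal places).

Golden section search for min of f(x) = (x - -1)^2 on [-3, 2].
Each step: x1 = a + (1 - rho)(b - a), x2 = a + rho(b - a); if f(x1) < f(x2) keep [a, x2], otherwise keep [x1, b].
Step 1: [-3.0000, 2.0000], x1=-1.0900 (f=0.0081), x2=0.0900 (f=1.1881); f(x1) < f(x2) => keep [-3.0000, 0.0900]
Step 2: [-3.0000, 0.0900], x1=-1.8196 (f=0.6718), x2=-1.0904 (f=0.0082); f(x1) > f(x2) => keep [-1.8196, 0.0900]
Step 3: [-1.8196, 0.0900], x1=-1.0901 (f=0.0081), x2=-0.6395 (f=0.1300); f(x1) < f(x2) => keep [-1.8196, -0.6395]
Final interval: [-1.8196, -0.6395]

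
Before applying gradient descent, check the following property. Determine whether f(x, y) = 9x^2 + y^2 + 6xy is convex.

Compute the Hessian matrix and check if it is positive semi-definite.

f(x,y) = 9x^2 + y^2 + 6xy
Hessian H = [[18, 6], [6, 2]]
trace(H) = 20, det(H) = 0
Eigenvalues: (20 +/- sqrt(400)) / 2 = 20, 0
Since both eigenvalues >= 0, f is convex.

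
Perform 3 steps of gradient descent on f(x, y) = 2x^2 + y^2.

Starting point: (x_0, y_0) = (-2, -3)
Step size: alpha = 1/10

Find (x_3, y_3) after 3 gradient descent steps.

f(x,y) = 2x^2 + y^2
grad_x = 4x + 0y, grad_y = 2y + 0x
Step 1: grad = (-8, -6), (-6/5, -12/5)
Step 2: grad = (-24/5, -24/5), (-18/25, -48/25)
Step 3: grad = (-72/25, -96/25), (-54/125, -192/125)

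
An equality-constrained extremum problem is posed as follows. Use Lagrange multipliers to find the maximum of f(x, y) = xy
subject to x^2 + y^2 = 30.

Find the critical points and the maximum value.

Lagrange conditions: y = 2*lambda*x and x = 2*lambda*y
If x = 0 then y = 0, violating the constraint, so x, y != 0.
Dividing: y/x = x/y => x^2 = y^2 => y = x or y = -x
Constraint: 2x^2 = 30 => x^2 = 15 => x = +/-sqrt(15)
Critical points: (sqrt(15), sqrt(15)), (-sqrt(15), -sqrt(15)), (sqrt(15), -sqrt(15)), (-sqrt(15), sqrt(15))
  y = x:  xy = x^2 = 15  at (sqrt(15), sqrt(15)) and (-sqrt(15), -sqrt(15))
  y = -x: xy = -x^2 = -15 at (sqrt(15), -sqrt(15)) and (-sqrt(15), sqrt(15))
Maximum xy = 15 at (sqrt(15), sqrt(15)) and (-sqrt(15), -sqrt(15))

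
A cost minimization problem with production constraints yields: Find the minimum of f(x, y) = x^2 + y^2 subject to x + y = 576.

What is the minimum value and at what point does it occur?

Substitute y = 576 - x into f(x,y) = x^2 + y^2:
g(x) = x^2 + (576 - x)^2 = 2x^2 - 1152x + 331776
g'(x) = 4x - 1152 = 0  =>  x = 288
y = 576 - 288 = 288
Minimum value = 288^2 + 288^2 = 165888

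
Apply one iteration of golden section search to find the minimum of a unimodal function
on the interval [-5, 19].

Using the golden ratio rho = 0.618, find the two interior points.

Golden section search on [-5, 19].
Golden ratio rho = 0.618 (approx).
Interior points:
  x_1 = -5 + (1-0.618)*24 = 4.1680
  x_2 = -5 + 0.618*24 = 9.8320
Compare f(x_1) and f(x_2) to determine which subinterval to keep.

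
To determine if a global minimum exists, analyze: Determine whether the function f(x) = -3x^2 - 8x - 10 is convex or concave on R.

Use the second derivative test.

f(x) = -3x^2 - 8x - 10
f'(x) = -6x - 8
f''(x) = -6
Since f''(x) = -6 < 0 for all x, f is concave on R.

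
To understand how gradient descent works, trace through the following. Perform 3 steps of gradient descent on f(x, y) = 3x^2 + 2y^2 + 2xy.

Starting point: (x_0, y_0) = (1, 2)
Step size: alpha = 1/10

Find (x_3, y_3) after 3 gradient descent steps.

f(x,y) = 3x^2 + 2y^2 + 2xy
grad_x = 6x + 2y, grad_y = 4y + 2x
Step 1: grad = (10, 10), (0, 1)
Step 2: grad = (2, 4), (-1/5, 3/5)
Step 3: grad = (0, 2), (-1/5, 2/5)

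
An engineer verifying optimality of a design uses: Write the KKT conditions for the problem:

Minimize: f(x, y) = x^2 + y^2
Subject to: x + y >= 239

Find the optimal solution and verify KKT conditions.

KKT conditions for min x^2 + y^2 s.t. x + y >= 239:
Stationarity: 2x = mu, 2y = mu
So x = y = mu/2.
Complementary slackness: mu*(x + y - 239) = 0
Primal feasibility: x + y >= 239; dual feasibility: mu >= 0
If mu = 0 then x = y = 0, but 0 + 0 < 239 is infeasible, so the constraint is active.
Constraint active: x + y = 2*(mu/2) = 239 => mu = 239
x = y = 239/2, f = 57121/2
Verify: stationarity 2*(239/2) = 239 = mu; primal 239/2 + 239/2 = 239 >= 239; dual mu = 239 >= 0; complementary slackness 239*(239 - 239) = 0. All KKT conditions hold.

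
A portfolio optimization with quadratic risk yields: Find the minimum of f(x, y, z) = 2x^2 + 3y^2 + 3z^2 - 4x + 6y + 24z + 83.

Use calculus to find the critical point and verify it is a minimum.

f(x,y,z) = 2x^2 + 3y^2 + 3z^2 - 4x + 6y + 24z + 83
df/dx = 4x + (-4) = 0 => x = 1
df/dy = 6y + (6) = 0 => y = -1
df/dz = 6z + (24) = 0 => z = -4
f(1,-1,-4) = 2*(1)^2 + 3*(-1)^2 + 3*(-4)^2 + -4*(1) + 6*(-1) + 24*(-4) + 83 = 30
Hessian is diagonal with entries 4, 6, 6 > 0, confirmed minimum.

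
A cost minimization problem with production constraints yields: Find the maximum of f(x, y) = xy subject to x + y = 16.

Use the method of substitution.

Substitute y = 16 - x into f(x,y) = xy:
g(x) = x(16 - x) = 16x - x^2
g'(x) = 16 - 2x = 0  =>  x = 8
y = 16 - 8 = 8
Maximum value = 8 * 8 = 64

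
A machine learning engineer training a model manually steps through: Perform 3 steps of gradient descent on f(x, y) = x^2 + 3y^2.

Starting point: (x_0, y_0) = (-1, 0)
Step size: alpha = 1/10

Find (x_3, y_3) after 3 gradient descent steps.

f(x,y) = x^2 + 3y^2
grad_x = 2x + 0y, grad_y = 6y + 0x
Step 1: grad = (-2, 0), (-4/5, 0)
Step 2: grad = (-8/5, 0), (-16/25, 0)
Step 3: grad = (-32/25, 0), (-64/125, 0)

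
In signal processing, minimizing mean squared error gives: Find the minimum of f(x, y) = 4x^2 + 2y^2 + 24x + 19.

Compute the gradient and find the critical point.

f(x,y) = 4x^2 + 2y^2 + 24x + 19
df/dx = 8x + (24) = 0  =>  x = -3
df/dy = 4y + (0) = 0  =>  y = 0
f(-3, 0) = 4*(-3)^2 + 2*(0)^2 + 24*(-3) + 19 = -17
Hessian is diagonal with entries 8, 4 > 0, so this is a minimum.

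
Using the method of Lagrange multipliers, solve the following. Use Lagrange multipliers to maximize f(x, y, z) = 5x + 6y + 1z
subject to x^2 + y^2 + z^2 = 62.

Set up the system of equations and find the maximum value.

Lagrange conditions: 5 = 2*lambda*x, 6 = 2*lambda*y, 1 = 2*lambda*z
So x:5 = y:6 = z:1, i.e. x = 5t, y = 6t, z = 1t
Constraint: t^2*(5^2 + 6^2 + 1^2) = 62
  t^2 * 62 = 62  =>  t = sqrt(1)
Maximum = 5*5t + 6*6t + 1*1t = 62*sqrt(1) = 62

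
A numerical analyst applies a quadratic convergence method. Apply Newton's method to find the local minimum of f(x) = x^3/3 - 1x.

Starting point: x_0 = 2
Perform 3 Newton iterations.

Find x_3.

f(x) = x^3/3 - 1x
f'(x) = x^2 - 1, f''(x) = 2x
Newton update: x_{n+1} = x_n - (x_n^2 - 1)/(2*x_n)
Step 1: x_0 = 2, f'=3, f''=4, x_1 = 5/4
Step 2: x_1 = 5/4, f'=9/16, f''=5/2, x_2 = 41/40
Step 3: x_2 = 41/40, f'=81/1600, f''=41/20, x_3 = 3281/3280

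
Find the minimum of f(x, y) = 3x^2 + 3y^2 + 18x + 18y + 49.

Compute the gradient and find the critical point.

f(x,y) = 3x^2 + 3y^2 + 18x + 18y + 49
df/dx = 6x + (18) = 0  =>  x = -3
df/dy = 6y + (18) = 0  =>  y = -3
f(-3, -3) = 3*(-3)^2 + 3*(-3)^2 + 18*(-3) + 18*(-3) + 49 = -5
Hessian is diagonal with entries 6, 6 > 0, so this is a minimum.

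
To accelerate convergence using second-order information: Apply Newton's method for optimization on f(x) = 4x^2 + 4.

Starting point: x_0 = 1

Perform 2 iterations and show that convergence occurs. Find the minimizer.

f(x) = 4x^2 + 4, f'(x) = 8x + (0), f''(x) = 8
Step 1: f'(1) = 8, x_1 = 1 - 8/8 = 0
Step 2: f'(0) = 0, x_2 = 0 (converged)
Newton's method converges in 1 step for quadratics.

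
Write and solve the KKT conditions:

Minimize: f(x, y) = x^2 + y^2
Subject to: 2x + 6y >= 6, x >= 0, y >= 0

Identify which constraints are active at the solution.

KKT conditions for min x^2 + y^2 s.t. 2x + 6y >= 6, x >= 0, y >= 0:
Stationarity: 2x = mu*2 + mu_x, 2y = mu*6 + mu_y, with mu, mu_x, mu_y >= 0
Complementary slackness: mu*(2x + 6y - 6) = 0, mu_x*x = 0, mu_y*y = 0
(0, 0) is infeasible (2*0 + 6*0 < 6), so if mu = 0 stationarity would force x = mu_x/2 >= 0, y = mu_y/2 >= 0 with mu_x*x = mu_y*y = 0, i.e. x = y = 0: contradiction. Hence mu > 0 and 2x + 6y = 6 is active.
Try x > 0, y > 0 (so mu_x = mu_y = 0): x = 2*mu/2, y = 6*mu/2
Substitute: 2*(2*mu/2) + 6*(6*mu/2) = 6
  mu*40/2 = 6 => mu = 3/10
x* = 3/10 > 0, y* = 9/10 > 0, consistent with mu_x = mu_y = 0.
f is convex and the constraints are linear, so this KKT point is the global minimum.
f* = 9/10
Active constraints: 2x + 6y >= 6 (holds with equality, mu = 3/10 > 0); x >= 0 and y >= 0 are inactive (mu_x = mu_y = 0).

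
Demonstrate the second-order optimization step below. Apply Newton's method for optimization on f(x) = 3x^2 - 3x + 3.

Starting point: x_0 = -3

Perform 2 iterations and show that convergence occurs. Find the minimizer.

f(x) = 3x^2 - 3x + 3, f'(x) = 6x + (-3), f''(x) = 6
Step 1: f'(-3) = -21, x_1 = -3 - -21/6 = 1/2
Step 2: f'(1/2) = 0, x_2 = 1/2 (converged)
Newton's method converges in 1 step for quadratics.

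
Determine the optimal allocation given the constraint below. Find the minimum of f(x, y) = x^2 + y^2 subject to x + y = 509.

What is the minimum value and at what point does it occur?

Substitute y = 509 - x into f(x,y) = x^2 + y^2:
g(x) = x^2 + (509 - x)^2 = 2x^2 - 1018x + 259081
g'(x) = 4x - 1018 = 0  =>  x = 509/2
y = 509 - 509/2 = 509/2
Minimum value = (509/2)^2 + (509/2)^2 = 259081/2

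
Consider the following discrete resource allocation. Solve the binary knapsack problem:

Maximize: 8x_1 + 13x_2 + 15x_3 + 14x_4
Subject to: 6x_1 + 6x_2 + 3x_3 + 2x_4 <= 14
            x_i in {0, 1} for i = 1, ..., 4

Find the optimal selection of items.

Items: item 1 (v=8, w=6), item 2 (v=13, w=6), item 3 (v=15, w=3), item 4 (v=14, w=2)
Capacity: 14
Checking all 16 subsets (w = total weight, v = total value):
  {}: w = 0, v = 0
  {1}: w = 6, v = 8
  {2}: w = 6, v = 13
  {3}: w = 3, v = 15
  {4}: w = 2, v = 14
  {1, 2}: w = 12, v = 21
  {1, 3}: w = 9, v = 23
  {1, 4}: w = 8, v = 22
  {2, 3}: w = 9, v = 28
  {2, 4}: w = 8, v = 27
  {3, 4}: w = 5, v = 29
  {1, 2, 3}: w = 15 > 14, infeasible
  {1, 2, 4}: w = 14, v = 35
  {1, 3, 4}: w = 11, v = 37
  {2, 3, 4}: w = 11, v = 42
  {1, 2, 3, 4}: w = 17 > 14, infeasible
Best feasible subset: items [2, 3, 4]
Total weight: 11 <= 14, total value: 42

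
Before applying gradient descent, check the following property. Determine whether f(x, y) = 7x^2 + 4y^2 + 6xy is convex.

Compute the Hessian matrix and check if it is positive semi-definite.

f(x,y) = 7x^2 + 4y^2 + 6xy
Hessian H = [[14, 6], [6, 8]]
trace(H) = 22, det(H) = 76
Eigenvalues: (22 +/- sqrt(180)) / 2 = 17.71, 4.292
Since both eigenvalues > 0, f is convex.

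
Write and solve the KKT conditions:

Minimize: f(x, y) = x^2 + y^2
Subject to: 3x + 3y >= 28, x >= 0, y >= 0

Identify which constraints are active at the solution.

KKT conditions for min x^2 + y^2 s.t. 3x + 3y >= 28, x >= 0, y >= 0:
Stationarity: 2x = mu*3 + mu_x, 2y = mu*3 + mu_y, with mu, mu_x, mu_y >= 0
Complementary slackness: mu*(3x + 3y - 28) = 0, mu_x*x = 0, mu_y*y = 0
(0, 0) is infeasible (3*0 + 3*0 < 28), so if mu = 0 stationarity would force x = mu_x/2 >= 0, y = mu_y/2 >= 0 with mu_x*x = mu_y*y = 0, i.e. x = y = 0: contradiction. Hence mu > 0 and 3x + 3y = 28 is active.
Try x > 0, y > 0 (so mu_x = mu_y = 0): x = 3*mu/2, y = 3*mu/2
Substitute: 3*(3*mu/2) + 3*(3*mu/2) = 28
  mu*18/2 = 28 => mu = 28/9
x* = 14/3 > 0, y* = 14/3 > 0, consistent with mu_x = mu_y = 0.
f is convex and the constraints are linear, so this KKT point is the global minimum.
f* = 392/9
Active constraints: 3x + 3y >= 28 (holds with equality, mu = 28/9 > 0); x >= 0 and y >= 0 are inactive (mu_x = mu_y = 0).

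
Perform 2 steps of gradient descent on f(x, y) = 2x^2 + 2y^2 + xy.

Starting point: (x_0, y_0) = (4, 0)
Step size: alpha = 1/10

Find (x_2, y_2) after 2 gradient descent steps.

f(x,y) = 2x^2 + 2y^2 + xy
grad_x = 4x + 1y, grad_y = 4y + 1x
Step 1: grad = (16, 4), (12/5, -2/5)
Step 2: grad = (46/5, 4/5), (37/25, -12/25)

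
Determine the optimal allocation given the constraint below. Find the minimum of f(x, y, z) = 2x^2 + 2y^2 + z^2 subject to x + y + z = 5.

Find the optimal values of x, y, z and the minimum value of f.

Using Lagrange multipliers on f = 2x^2 + 2y^2 + z^2 with constraint x + y + z = 5:
Conditions: 2*2*x = lambda, 2*2*y = lambda, 2*1*z = lambda
So x = lambda/4, y = lambda/4, z = lambda/2
Substituting into constraint: lambda * (1) = 5
lambda = 5
x = 5/4, y = 5/4, z = 5/2
Minimum value = 25/2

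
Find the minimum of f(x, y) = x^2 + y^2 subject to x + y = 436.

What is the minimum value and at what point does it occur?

Substitute y = 436 - x into f(x,y) = x^2 + y^2:
g(x) = x^2 + (436 - x)^2 = 2x^2 - 872x + 190096
g'(x) = 4x - 872 = 0  =>  x = 218
y = 436 - 218 = 218
Minimum value = 218^2 + 218^2 = 95048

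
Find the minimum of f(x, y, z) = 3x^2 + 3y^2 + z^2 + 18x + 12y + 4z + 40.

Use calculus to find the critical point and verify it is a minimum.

f(x,y,z) = 3x^2 + 3y^2 + z^2 + 18x + 12y + 4z + 40
df/dx = 6x + (18) = 0 => x = -3
df/dy = 6y + (12) = 0 => y = -2
df/dz = 2z + (4) = 0 => z = -2
f(-3,-2,-2) = 3*(-3)^2 + 3*(-2)^2 + 1*(-2)^2 + 18*(-3) + 12*(-2) + 4*(-2) + 40 = -3
Hessian is diagonal with entries 6, 6, 2 > 0, confirmed minimum.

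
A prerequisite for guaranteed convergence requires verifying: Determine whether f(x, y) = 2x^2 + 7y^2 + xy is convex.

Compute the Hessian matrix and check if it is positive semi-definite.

f(x,y) = 2x^2 + 7y^2 + xy
Hessian H = [[4, 1], [1, 14]]
trace(H) = 18, det(H) = 55
Eigenvalues: (18 +/- sqrt(104)) / 2 = 14.1, 3.901
Since both eigenvalues > 0, f is convex.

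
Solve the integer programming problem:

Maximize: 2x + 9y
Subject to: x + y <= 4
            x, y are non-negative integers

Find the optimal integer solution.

Objective: 2x + 9y, constraint: x + y <= 4
Coefficient of y is 9 > coefficient of x is 2, so allocate the entire budget to y.
Optimal: x = 0, y = 4, value = 36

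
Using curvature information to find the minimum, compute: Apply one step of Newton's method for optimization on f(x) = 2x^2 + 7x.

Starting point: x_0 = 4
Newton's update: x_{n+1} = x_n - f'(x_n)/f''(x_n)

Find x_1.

f(x) = 2x^2 + 7x
f'(x) = 4x + (7), f''(x) = 4
Newton step: x_1 = x_0 - f'(x_0)/f''(x_0)
f'(4) = 23
x_1 = 4 - 23/4 = -7/4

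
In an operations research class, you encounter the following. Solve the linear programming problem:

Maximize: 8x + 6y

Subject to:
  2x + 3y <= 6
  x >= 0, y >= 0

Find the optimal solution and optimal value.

The feasible region has vertices at [(0, 0), (3, 0), (0, 2)].
Checking objective 8x + 6y at each vertex:
  (0, 0): 8*0 + 6*0 = 0
  (3, 0): 8*3 + 6*0 = 24
  (0, 2): 8*0 + 6*2 = 12
Maximum is 24 at (3, 0).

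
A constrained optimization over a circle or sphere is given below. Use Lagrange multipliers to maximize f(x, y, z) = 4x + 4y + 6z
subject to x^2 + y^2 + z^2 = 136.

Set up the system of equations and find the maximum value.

Lagrange conditions: 4 = 2*lambda*x, 4 = 2*lambda*y, 6 = 2*lambda*z
So x:4 = y:4 = z:6, i.e. x = 4t, y = 4t, z = 6t
Constraint: t^2*(4^2 + 4^2 + 6^2) = 136
  t^2 * 68 = 136  =>  t = sqrt(2)
Maximum = 4*4t + 4*4t + 6*6t = 68*sqrt(2) = sqrt(9248)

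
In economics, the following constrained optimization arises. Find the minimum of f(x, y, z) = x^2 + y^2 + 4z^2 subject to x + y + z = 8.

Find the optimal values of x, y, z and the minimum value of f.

Using Lagrange multipliers on f = x^2 + y^2 + 4z^2 with constraint x + y + z = 8:
Conditions: 2*1*x = lambda, 2*1*y = lambda, 2*4*z = lambda
So x = lambda/2, y = lambda/2, z = lambda/8
Substituting into constraint: lambda * (9/8) = 8
lambda = 64/9
x = 32/9, y = 32/9, z = 8/9
Minimum value = 256/9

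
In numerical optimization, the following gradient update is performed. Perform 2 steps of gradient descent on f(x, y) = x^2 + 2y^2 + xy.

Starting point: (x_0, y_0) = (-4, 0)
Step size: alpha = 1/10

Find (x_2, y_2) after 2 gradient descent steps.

f(x,y) = x^2 + 2y^2 + xy
grad_x = 2x + 1y, grad_y = 4y + 1x
Step 1: grad = (-8, -4), (-16/5, 2/5)
Step 2: grad = (-6, -8/5), (-13/5, 14/25)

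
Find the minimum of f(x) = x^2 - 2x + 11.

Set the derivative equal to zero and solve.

f(x) = x^2 - 2x + 11
f'(x) = 2x + (-2) = 0
x = 2/2 = 1
f(1) = 10
Since f''(x) = 2 > 0, this is a minimum.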